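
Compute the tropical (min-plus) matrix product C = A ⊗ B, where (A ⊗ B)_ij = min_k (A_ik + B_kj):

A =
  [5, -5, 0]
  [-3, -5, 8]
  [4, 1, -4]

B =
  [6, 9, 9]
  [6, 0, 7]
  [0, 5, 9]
A ⊗ B =
  [0, -5, 2]
  [1, -5, 2]
  [-4, 1, 5]

Apply the min-plus product entry-by-entry:
  C[0][0] = min over k of (A[0][0] + B[0][0] = 5 + 6 = 11, A[0][1] + B[1][0] = -5 + 6 = 1, A[0][2] + B[2][0] = 0 + 0 = 0) = 0 (attained at k = 2)
  C[0][1] = min over k of (A[0][0] + B[0][1] = 5 + 9 = 14, A[0][1] + B[1][1] = -5 + 0 = -5, A[0][2] + B[2][1] = 0 + 5 = 5) = -5 (attained at k = 1)
  C[0][2] = min over k of (A[0][0] + B[0][2] = 5 + 9 = 14, A[0][1] + B[1][2] = -5 + 7 = 2, A[0][2] + B[2][2] = 0 + 9 = 9) = 2 (attained at k = 1)
  C[1][0] = min over k of (A[1][0] + B[0][0] = -3 + 6 = 3, A[1][1] + B[1][0] = -5 + 6 = 1, A[1][2] + B[2][0] = 8 + 0 = 8) = 1 (attained at k = 1)
  C[1][1] = min over k of (A[1][0] + B[0][1] = -3 + 9 = 6, A[1][1] + B[1][1] = -5 + 0 = -5, A[1][2] + B[2][1] = 8 + 5 = 13) = -5 (attained at k = 1)
  C[1][2] = min over k of (A[1][0] + B[0][2] = -3 + 9 = 6, A[1][1] + B[1][2] = -5 + 7 = 2, A[1][2] + B[2][2] = 8 + 9 = 17) = 2 (attained at k = 1)
  C[2][0] = min over k of (A[2][0] + B[0][0] = 4 + 6 = 10, A[2][1] + B[1][0] = 1 + 6 = 7, A[2][2] + B[2][0] = -4 + 0 = -4) = -4 (attained at k = 2)
  C[2][1] = min over k of (A[2][0] + B[0][1] = 4 + 9 = 13, A[2][1] + B[1][1] = 1 + 0 = 1, A[2][2] + B[2][1] = -4 + 5 = 1) = 1 (attained at k = 1)
  C[2][2] = min over k of (A[2][0] + B[0][2] = 4 + 9 = 13, A[2][1] + B[1][2] = 1 + 7 = 8, A[2][2] + B[2][2] = -4 + 9 = 5) = 5 (attained at k = 2)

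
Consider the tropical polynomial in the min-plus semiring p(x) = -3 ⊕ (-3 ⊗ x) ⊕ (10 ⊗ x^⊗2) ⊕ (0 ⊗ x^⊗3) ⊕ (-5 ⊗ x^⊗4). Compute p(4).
p(4) = -3

A tropical monomial a ⊗ x^⊗i evaluates to a + i · x. Evaluating each term at x = 4:
  Term 0 contributes -3 + 0 · 4 = -3
  Term 1 contributes -3 + 1 · 4 = 1
  Term 2 contributes 10 + 2 · 4 = 18
  Term 3 contributes 0 + 3 · 4 = 12
  Term 4 contributes -5 + 4 · 4 = 11
p(4) = ⊕ of these = min[-3, 1, 18, 12, 11] = -3.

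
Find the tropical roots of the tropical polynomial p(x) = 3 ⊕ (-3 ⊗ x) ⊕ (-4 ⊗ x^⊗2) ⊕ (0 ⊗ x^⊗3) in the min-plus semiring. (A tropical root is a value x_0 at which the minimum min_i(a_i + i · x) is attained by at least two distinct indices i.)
Roots: {-4, 1, 6}

Each tropical root is a break point of the lower envelope of the lines y = a_i + i · x (there are 4 lines, with slopes 0, 1, ..., 3). Only the lines that attain the minimum somewhere contribute to roots; other lines are dominated. Here the surviving (envelope) indices are i = 3, i = 2, i = 1, i = 0.
Intersections between consecutive envelope lines give the roots: for adjacent envelope indices i < j the intersection is x = (a_i − a_j) / (j − i). Reading off the sorted break points: {-4, 1, 6}.
Verification: at each break x_0, at least two indices attain the minimum of min_i(a_i + i · x_0).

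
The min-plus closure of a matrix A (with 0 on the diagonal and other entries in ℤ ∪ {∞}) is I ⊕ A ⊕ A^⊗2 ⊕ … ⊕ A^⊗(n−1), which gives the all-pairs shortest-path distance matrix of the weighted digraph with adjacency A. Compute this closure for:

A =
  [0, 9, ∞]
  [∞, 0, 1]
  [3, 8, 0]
Closure =
  [0, 9, 10]
  [4, 0, 1]
  [3, 8, 0]

This is the Floyd-Warshall all-pairs shortest-path computation. For each intermediate vertex k = 0, 1, …, 2, update dist[i][j] ← min(dist[i][j], dist[i][k] + dist[k][j]). The final matrix gives, for each (i, j), the minimum total weight of any directed path from i to j (possibly empty when i = j).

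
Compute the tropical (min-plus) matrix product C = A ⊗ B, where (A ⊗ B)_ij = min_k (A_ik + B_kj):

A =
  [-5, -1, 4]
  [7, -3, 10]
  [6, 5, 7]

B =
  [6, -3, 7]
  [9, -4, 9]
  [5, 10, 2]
A ⊗ B =
  [1, -8, 2]
  [6, -7, 6]
  [12, 1, 9]

Apply the min-plus product entry-by-entry:
  C[0][0] = min over k of (A[0][0] + B[0][0] = -5 + 6 = 1, A[0][1] + B[1][0] = -1 + 9 = 8, A[0][2] + B[2][0] = 4 + 5 = 9) = 1 (attained at k = 0)
  C[0][1] = min over k of (A[0][0] + B[0][1] = -5 + -3 = -8, A[0][1] + B[1][1] = -1 + -4 = -5, A[0][2] + B[2][1] = 4 + 10 = 14) = -8 (attained at k = 0)
  C[0][2] = min over k of (A[0][0] + B[0][2] = -5 + 7 = 2, A[0][1] + B[1][2] = -1 + 9 = 8, A[0][2] + B[2][2] = 4 + 2 = 6) = 2 (attained at k = 0)
  C[1][0] = min over k of (A[1][0] + B[0][0] = 7 + 6 = 13, A[1][1] + B[1][0] = -3 + 9 = 6, A[1][2] + B[2][0] = 10 + 5 = 15) = 6 (attained at k = 1)
  C[1][1] = min over k of (A[1][0] + B[0][1] = 7 + -3 = 4, A[1][1] + B[1][1] = -3 + -4 = -7, A[1][2] + B[2][1] = 10 + 10 = 20) = -7 (attained at k = 1)
  C[1][2] = min over k of (A[1][0] + B[0][2] = 7 + 7 = 14, A[1][1] + B[1][2] = -3 + 9 = 6, A[1][2] + B[2][2] = 10 + 2 = 12) = 6 (attained at k = 1)
  C[2][0] = min over k of (A[2][0] + B[0][0] = 6 + 6 = 12, A[2][1] + B[1][0] = 5 + 9 = 14, A[2][2] + B[2][0] = 7 + 5 = 12) = 12 (attained at k = 0)
  C[2][1] = min over k of (A[2][0] + B[0][1] = 6 + -3 = 3, A[2][1] + B[1][1] = 5 + -4 = 1, A[2][2] + B[2][1] = 7 + 10 = 17) = 1 (attained at k = 1)
  C[2][2] = min over k of (A[2][0] + B[0][2] = 6 + 7 = 13, A[2][1] + B[1][2] = 5 + 9 = 14, A[2][2] + B[2][2] = 7 + 2 = 9) = 9 (attained at k = 2)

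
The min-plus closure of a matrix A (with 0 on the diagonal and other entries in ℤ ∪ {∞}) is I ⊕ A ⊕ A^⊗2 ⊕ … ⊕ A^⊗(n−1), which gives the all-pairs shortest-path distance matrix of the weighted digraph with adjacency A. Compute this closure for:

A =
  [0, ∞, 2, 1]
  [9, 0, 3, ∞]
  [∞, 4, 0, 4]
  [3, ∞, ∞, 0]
Closure =
  [0, 6, 2, 1]
  [9, 0, 3, 7]
  [7, 4, 0, 4]
  [3, 9, 5, 0]

This is the Floyd-Warshall all-pairs shortest-path computation. For each intermediate vertex k = 0, 1, …, 3, update dist[i][j] ← min(dist[i][j], dist[i][k] + dist[k][j]). The final matrix gives, for each (i, j), the minimum total weight of any directed path from i to j (possibly empty when i = j).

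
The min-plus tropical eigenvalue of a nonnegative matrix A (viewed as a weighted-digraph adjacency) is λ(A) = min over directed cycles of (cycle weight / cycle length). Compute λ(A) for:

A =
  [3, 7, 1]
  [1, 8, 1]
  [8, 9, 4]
λ(A) = 3

Enumerate directed cycles and compute their means (weight / length). Sample:
  cycle 0 → 0: weight = 3, length = 1, mean = 3/1 ≈ 3.000
  cycle 1 → 1: weight = 8, length = 1, mean = 8/1 ≈ 8.000
  cycle 2 → 2: weight = 4, length = 1, mean = 4/1 ≈ 4.000
  cycle 0 → 1 → 0: weight = 8, length = 2, mean = 8/2 ≈ 4.000
  cycle 0 → 2 → 0: weight = 9, length = 2, mean = 9/2 ≈ 4.500
  cycle 1 → 0 → 1: weight = 8, length = 2, mean = 8/2 ≈ 4.000
Minimum mean = 3.000, attained e.g. along the cycle 0 → 0 with weight 3 and length 1. So λ(A) = 3/1 = 3.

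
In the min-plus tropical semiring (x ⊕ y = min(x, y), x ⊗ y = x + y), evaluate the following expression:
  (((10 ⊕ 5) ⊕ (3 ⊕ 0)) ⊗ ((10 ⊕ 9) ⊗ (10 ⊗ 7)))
(((10 ⊕ 5) ⊕ (3 ⊕ 0)) ⊗ ((10 ⊕ 9) ⊗ (10 ⊗ 7))) = 26

Expand innermost to outermost. Recall ⊕ takes the minimum of its arguments and ⊗ takes their sum. Working out the expression (((10 ⊕ 5) ⊕ (3 ⊕ 0)) ⊗ ((10 ⊕ 9) ⊗ (10 ⊗ 7))) gives 26.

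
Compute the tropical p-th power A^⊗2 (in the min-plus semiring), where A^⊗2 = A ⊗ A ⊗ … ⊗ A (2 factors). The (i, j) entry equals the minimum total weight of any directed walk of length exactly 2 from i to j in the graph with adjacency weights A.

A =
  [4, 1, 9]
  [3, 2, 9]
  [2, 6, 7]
A^⊗2 =
  [4, 3, 10]
  [5, 4, 11]
  [6, 3, 11]

Each entry (A^⊗2)_ij equals the minimum over all length-2 walks i = v_0 → v_1 → … → v_2 = j of Σ_t A[v_t][v_{t+1}]. For example, for (i, j) = (0, 2) we minimise over 3 possible intermediate vertex sequences; the minimum is 10, attained along the walk 0 → 1 → 2.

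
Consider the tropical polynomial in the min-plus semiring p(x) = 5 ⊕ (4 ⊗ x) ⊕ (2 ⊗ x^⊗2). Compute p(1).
p(1) = 4

A tropical monomial a ⊗ x^⊗i evaluates to a + i · x. Evaluating each term at x = 1:
  Term 0 contributes 5 + 0 · 1 = 5
  Term 1 contributes 4 + 1 · 1 = 5
  Term 2 contributes 2 + 2 · 1 = 4
p(1) = ⊕ of these = min[5, 5, 4] = 4.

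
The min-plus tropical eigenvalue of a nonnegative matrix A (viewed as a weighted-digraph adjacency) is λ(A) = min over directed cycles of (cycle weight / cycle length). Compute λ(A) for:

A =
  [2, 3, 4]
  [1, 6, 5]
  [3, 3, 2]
λ(A) = 2

Enumerate directed cycles and compute their means (weight / length). Sample:
  cycle 0 → 0: weight = 2, length = 1, mean = 2/1 ≈ 2.000
  cycle 1 → 1: weight = 6, length = 1, mean = 6/1 ≈ 6.000
  cycle 2 → 2: weight = 2, length = 1, mean = 2/1 ≈ 2.000
  cycle 0 → 1 → 0: weight = 4, length = 2, mean = 4/2 ≈ 2.000
  cycle 0 → 2 → 0: weight = 7, length = 2, mean = 7/2 ≈ 3.500
  cycle 1 → 0 → 1: weight = 4, length = 2, mean = 4/2 ≈ 2.000
Minimum mean = 2.000, attained e.g. along the cycle 0 → 0 with weight 2 and length 1. So λ(A) = 2/1 = 2.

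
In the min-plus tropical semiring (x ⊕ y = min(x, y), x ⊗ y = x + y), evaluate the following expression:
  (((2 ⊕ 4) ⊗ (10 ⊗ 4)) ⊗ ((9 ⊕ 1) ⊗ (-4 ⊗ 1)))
(((2 ⊕ 4) ⊗ (10 ⊗ 4)) ⊗ ((9 ⊕ 1) ⊗ (-4 ⊗ 1))) = 14

Expand innermost to outermost. Recall ⊕ takes the minimum of its arguments and ⊗ takes their sum. Working out the expression (((2 ⊕ 4) ⊗ (10 ⊗ 4)) ⊗ ((9 ⊕ 1) ⊗ (-4 ⊗ 1))) gives 14.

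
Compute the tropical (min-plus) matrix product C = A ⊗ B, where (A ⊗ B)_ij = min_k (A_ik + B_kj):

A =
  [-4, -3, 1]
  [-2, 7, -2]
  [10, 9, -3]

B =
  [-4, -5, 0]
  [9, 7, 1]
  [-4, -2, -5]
A ⊗ B =
  [-8, -9, -4]
  [-6, -7, -7]
  [-7, -5, -8]

Apply the min-plus product entry-by-entry:
  C[0][0] = min over k of (A[0][0] + B[0][0] = -4 + -4 = -8, A[0][1] + B[1][0] = -3 + 9 = 6, A[0][2] + B[2][0] = 1 + -4 = -3) = -8 (attained at k = 0)
  C[0][1] = min over k of (A[0][0] + B[0][1] = -4 + -5 = -9, A[0][1] + B[1][1] = -3 + 7 = 4, A[0][2] + B[2][1] = 1 + -2 = -1) = -9 (attained at k = 0)
  C[0][2] = min over k of (A[0][0] + B[0][2] = -4 + 0 = -4, A[0][1] + B[1][2] = -3 + 1 = -2, A[0][2] + B[2][2] = 1 + -5 = -4) = -4 (attained at k = 0)
  C[1][0] = min over k of (A[1][0] + B[0][0] = -2 + -4 = -6, A[1][1] + B[1][0] = 7 + 9 = 16, A[1][2] + B[2][0] = -2 + -4 = -6) = -6 (attained at k = 0)
  C[1][1] = min over k of (A[1][0] + B[0][1] = -2 + -5 = -7, A[1][1] + B[1][1] = 7 + 7 = 14, A[1][2] + B[2][1] = -2 + -2 = -4) = -7 (attained at k = 0)
  C[1][2] = min over k of (A[1][0] + B[0][2] = -2 + 0 = -2, A[1][1] + B[1][2] = 7 + 1 = 8, A[1][2] + B[2][2] = -2 + -5 = -7) = -7 (attained at k = 2)
  C[2][0] = min over k of (A[2][0] + B[0][0] = 10 + -4 = 6, A[2][1] + B[1][0] = 9 + 9 = 18, A[2][2] + B[2][0] = -3 + -4 = -7) = -7 (attained at k = 2)
  C[2][1] = min over k of (A[2][0] + B[0][1] = 10 + -5 = 5, A[2][1] + B[1][1] = 9 + 7 = 16, A[2][2] + B[2][1] = -3 + -2 = -5) = -5 (attained at k = 2)
  C[2][2] = min over k of (A[2][0] + B[0][2] = 10 + 0 = 10, A[2][1] + B[1][2] = 9 + 1 = 10, A[2][2] + B[2][2] = -3 + -5 = -8) = -8 (attained at k = 2)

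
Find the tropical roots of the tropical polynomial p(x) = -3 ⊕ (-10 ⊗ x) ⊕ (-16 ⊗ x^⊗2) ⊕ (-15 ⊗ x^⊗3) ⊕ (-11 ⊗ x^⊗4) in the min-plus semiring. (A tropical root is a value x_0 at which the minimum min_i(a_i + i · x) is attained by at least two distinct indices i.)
Roots: {-4, -1, 6, 7}

Each tropical root is a break point of the lower envelope of the lines y = a_i + i · x (there are 5 lines, with slopes 0, 1, ..., 4). Only the lines that attain the minimum somewhere contribute to roots; other lines are dominated. Here the surviving (envelope) indices are i = 4, i = 3, i = 2, i = 1, i = 0.
Intersections between consecutive envelope lines give the roots: for adjacent envelope indices i < j the intersection is x = (a_i − a_j) / (j − i). Reading off the sorted break points: {-4, -1, 6, 7}.
Verification: at each break x_0, at least two indices attain the minimum of min_i(a_i + i · x_0).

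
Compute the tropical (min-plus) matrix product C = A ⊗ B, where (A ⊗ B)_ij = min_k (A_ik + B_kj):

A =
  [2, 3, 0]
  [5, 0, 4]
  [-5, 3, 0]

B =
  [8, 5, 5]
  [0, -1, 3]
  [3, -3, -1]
A ⊗ B =
  [3, -3, -1]
  [0, -1, 3]
  [3, -3, -1]

Apply the min-plus product entry-by-entry:
  C[0][0] = min over k of (A[0][0] + B[0][0] = 2 + 8 = 10, A[0][1] + B[1][0] = 3 + 0 = 3, A[0][2] + B[2][0] = 0 + 3 = 3) = 3 (attained at k = 1)
  C[0][1] = min over k of (A[0][0] + B[0][1] = 2 + 5 = 7, A[0][1] + B[1][1] = 3 + -1 = 2, A[0][2] + B[2][1] = 0 + -3 = -3) = -3 (attained at k = 2)
  C[0][2] = min over k of (A[0][0] + B[0][2] = 2 + 5 = 7, A[0][1] + B[1][2] = 3 + 3 = 6, A[0][2] + B[2][2] = 0 + -1 = -1) = -1 (attained at k = 2)
  C[1][0] = min over k of (A[1][0] + B[0][0] = 5 + 8 = 13, A[1][1] + B[1][0] = 0 + 0 = 0, A[1][2] + B[2][0] = 4 + 3 = 7) = 0 (attained at k = 1)
  C[1][1] = min over k of (A[1][0] + B[0][1] = 5 + 5 = 10, A[1][1] + B[1][1] = 0 + -1 = -1, A[1][2] + B[2][1] = 4 + -3 = 1) = -1 (attained at k = 1)
  C[1][2] = min over k of (A[1][0] + B[0][2] = 5 + 5 = 10, A[1][1] + B[1][2] = 0 + 3 = 3, A[1][2] + B[2][2] = 4 + -1 = 3) = 3 (attained at k = 1)
  C[2][0] = min over k of (A[2][0] + B[0][0] = -5 + 8 = 3, A[2][1] + B[1][0] = 3 + 0 = 3, A[2][2] + B[2][0] = 0 + 3 = 3) = 3 (attained at k = 0)
  C[2][1] = min over k of (A[2][0] + B[0][1] = -5 + 5 = 0, A[2][1] + B[1][1] = 3 + -1 = 2, A[2][2] + B[2][1] = 0 + -3 = -3) = -3 (attained at k = 2)
  C[2][2] = min over k of (A[2][0] + B[0][2] = -5 + 5 = 0, A[2][1] + B[1][2] = 3 + 3 = 6, A[2][2] + B[2][2] = 0 + -1 = -1) = -1 (attained at k = 2)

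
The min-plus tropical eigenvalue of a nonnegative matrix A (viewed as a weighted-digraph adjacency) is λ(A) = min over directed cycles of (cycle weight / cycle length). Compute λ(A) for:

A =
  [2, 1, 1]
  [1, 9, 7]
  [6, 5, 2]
λ(A) = 1

Enumerate directed cycles and compute their means (weight / length). Sample:
  cycle 0 → 0: weight = 2, length = 1, mean = 2/1 ≈ 2.000
  cycle 1 → 1: weight = 9, length = 1, mean = 9/1 ≈ 9.000
  cycle 2 → 2: weight = 2, length = 1, mean = 2/1 ≈ 2.000
  cycle 0 → 1 → 0: weight = 2, length = 2, mean = 2/2 ≈ 1.000
  cycle 0 → 2 → 0: weight = 7, length = 2, mean = 7/2 ≈ 3.500
  cycle 1 → 0 → 1: weight = 2, length = 2, mean = 2/2 ≈ 1.000
Minimum mean = 1.000, attained e.g. along the cycle 0 → 1 → 0 with weight 2 and length 2. So λ(A) = 2/2 = 1.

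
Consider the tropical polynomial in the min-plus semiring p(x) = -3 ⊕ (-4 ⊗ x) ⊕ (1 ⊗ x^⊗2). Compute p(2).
p(2) = -3

A tropical monomial a ⊗ x^⊗i evaluates to a + i · x. Evaluating each term at x = 2:
  Term 0 contributes -3 + 0 · 2 = -3
  Term 1 contributes -4 + 1 · 2 = -2
  Term 2 contributes 1 + 2 · 2 = 5
p(2) = ⊕ of these = min[-3, -2, 5] = -3.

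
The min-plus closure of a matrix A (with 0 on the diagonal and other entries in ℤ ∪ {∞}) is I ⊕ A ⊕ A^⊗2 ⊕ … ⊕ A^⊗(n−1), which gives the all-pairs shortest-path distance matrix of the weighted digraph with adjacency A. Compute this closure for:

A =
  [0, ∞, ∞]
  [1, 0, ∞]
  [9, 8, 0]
Closure =
  [0, ∞, ∞]
  [1, 0, ∞]
  [9, 8, 0]

This is the Floyd-Warshall all-pairs shortest-path computation. For each intermediate vertex k = 0, 1, …, 2, update dist[i][j] ← min(dist[i][j], dist[i][k] + dist[k][j]). The final matrix gives, for each (i, j), the minimum total weight of any directed path from i to j (possibly empty when i = j).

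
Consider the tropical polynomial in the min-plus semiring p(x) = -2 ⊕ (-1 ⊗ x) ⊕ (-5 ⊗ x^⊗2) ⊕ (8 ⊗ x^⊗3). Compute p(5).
p(5) = -2

A tropical monomial a ⊗ x^⊗i evaluates to a + i · x. Evaluating each term at x = 5:
  Term 0 contributes -2 + 0 · 5 = -2
  Term 1 contributes -1 + 1 · 5 = 4
  Term 2 contributes -5 + 2 · 5 = 5
  Term 3 contributes 8 + 3 · 5 = 23
p(5) = ⊕ of these = min[-2, 4, 5, 23] = -2.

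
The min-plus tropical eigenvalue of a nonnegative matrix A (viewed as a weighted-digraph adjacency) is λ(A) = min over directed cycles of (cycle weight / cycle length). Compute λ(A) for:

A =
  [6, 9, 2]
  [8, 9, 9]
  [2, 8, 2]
λ(A) = 2

Enumerate directed cycles and compute their means (weight / length). Sample:
  cycle 0 → 0: weight = 6, length = 1, mean = 6/1 ≈ 6.000
  cycle 1 → 1: weight = 9, length = 1, mean = 9/1 ≈ 9.000
  cycle 2 → 2: weight = 2, length = 1, mean = 2/1 ≈ 2.000
  cycle 0 → 1 → 0: weight = 17, length = 2, mean = 17/2 ≈ 8.500
  cycle 0 → 2 → 0: weight = 4, length = 2, mean = 4/2 ≈ 2.000
  cycle 1 → 0 → 1: weight = 17, length = 2, mean = 17/2 ≈ 8.500
Minimum mean = 2.000, attained e.g. along the cycle 2 → 2 with weight 2 and length 1. So λ(A) = 2/1 = 2.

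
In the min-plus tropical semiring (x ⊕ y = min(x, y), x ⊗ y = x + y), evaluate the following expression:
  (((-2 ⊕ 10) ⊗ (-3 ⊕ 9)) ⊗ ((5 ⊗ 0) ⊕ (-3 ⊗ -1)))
(((-2 ⊕ 10) ⊗ (-3 ⊕ 9)) ⊗ ((5 ⊗ 0) ⊕ (-3 ⊗ -1))) = -9

Expand innermost to outermost. Recall ⊕ takes the minimum of its arguments and ⊗ takes their sum. Working out the expression (((-2 ⊕ 10) ⊗ (-3 ⊕ 9)) ⊗ ((5 ⊗ 0) ⊕ (-3 ⊗ -1))) gives -9.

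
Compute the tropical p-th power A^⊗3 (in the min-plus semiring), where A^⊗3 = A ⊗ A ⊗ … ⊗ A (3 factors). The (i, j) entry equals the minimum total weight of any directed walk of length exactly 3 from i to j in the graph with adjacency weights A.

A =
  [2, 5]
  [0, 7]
A^⊗3 =
  [6, 9]
  [4, 7]

Each entry (A^⊗3)_ij equals the minimum over all length-3 walks i = v_0 → v_1 → … → v_3 = j of Σ_t A[v_t][v_{t+1}]. For example, for (i, j) = (0, 1) we minimise over 4 possible intermediate vertex sequences; the minimum is 9, attained along the walk 0 → 0 → 0 → 1.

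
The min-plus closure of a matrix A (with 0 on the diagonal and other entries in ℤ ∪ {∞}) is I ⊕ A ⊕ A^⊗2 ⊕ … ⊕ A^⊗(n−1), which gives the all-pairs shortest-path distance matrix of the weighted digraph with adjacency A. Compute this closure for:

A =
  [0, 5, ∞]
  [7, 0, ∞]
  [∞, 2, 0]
Closure =
  [0, 5, ∞]
  [7, 0, ∞]
  [9, 2, 0]

This is the Floyd-Warshall all-pairs shortest-path computation. For each intermediate vertex k = 0, 1, …, 2, update dist[i][j] ← min(dist[i][j], dist[i][k] + dist[k][j]). The final matrix gives, for each (i, j), the minimum total weight of any directed path from i to j (possibly empty when i = j).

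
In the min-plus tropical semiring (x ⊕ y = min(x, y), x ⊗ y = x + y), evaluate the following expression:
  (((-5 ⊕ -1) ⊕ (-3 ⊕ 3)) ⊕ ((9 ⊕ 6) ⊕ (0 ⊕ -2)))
(((-5 ⊕ -1) ⊕ (-3 ⊕ 3)) ⊕ ((9 ⊕ 6) ⊕ (0 ⊕ -2))) = -5

Expand innermost to outermost. Recall ⊕ takes the minimum of its arguments and ⊗ takes their sum. Working out the expression (((-5 ⊕ -1) ⊕ (-3 ⊕ 3)) ⊕ ((9 ⊕ 6) ⊕ (0 ⊕ -2))) gives -5.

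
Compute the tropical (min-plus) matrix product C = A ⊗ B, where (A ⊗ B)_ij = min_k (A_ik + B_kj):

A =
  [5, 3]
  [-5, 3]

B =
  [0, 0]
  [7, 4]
A ⊗ B =
  [5, 5]
  [-5, -5]

Apply the min-plus product entry-by-entry:
  C[0][0] = min over k of (A[0][0] + B[0][0] = 5 + 0 = 5, A[0][1] + B[1][0] = 3 + 7 = 10) = 5 (attained at k = 0)
  C[0][1] = min over k of (A[0][0] + B[0][1] = 5 + 0 = 5, A[0][1] + B[1][1] = 3 + 4 = 7) = 5 (attained at k = 0)
  C[1][0] = min over k of (A[1][0] + B[0][0] = -5 + 0 = -5, A[1][1] + B[1][0] = 3 + 7 = 10) = -5 (attained at k = 0)
  C[1][1] = min over k of (A[1][0] + B[0][1] = -5 + 0 = -5, A[1][1] + B[1][1] = 3 + 4 = 7) = -5 (attained at k = 0)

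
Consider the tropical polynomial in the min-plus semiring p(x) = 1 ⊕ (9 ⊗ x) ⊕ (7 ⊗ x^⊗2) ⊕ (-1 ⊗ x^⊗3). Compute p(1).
p(1) = 1

A tropical monomial a ⊗ x^⊗i evaluates to a + i · x. Evaluating each term at x = 1:
  Term 0 contributes 1 + 0 · 1 = 1
  Term 1 contributes 9 + 1 · 1 = 10
  Term 2 contributes 7 + 2 · 1 = 9
  Term 3 contributes -1 + 3 · 1 = 2
p(1) = ⊕ of these = min[1, 10, 9, 2] = 1.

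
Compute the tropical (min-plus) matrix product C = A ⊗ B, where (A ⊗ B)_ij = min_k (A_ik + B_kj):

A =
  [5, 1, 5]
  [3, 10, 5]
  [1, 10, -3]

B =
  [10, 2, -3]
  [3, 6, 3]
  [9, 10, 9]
A ⊗ B =
  [4, 7, 2]
  [13, 5, 0]
  [6, 3, -2]

Apply the min-plus product entry-by-entry:
  C[0][0] = min over k of (A[0][0] + B[0][0] = 5 + 10 = 15, A[0][1] + B[1][0] = 1 + 3 = 4, A[0][2] + B[2][0] = 5 + 9 = 14) = 4 (attained at k = 1)
  C[0][1] = min over k of (A[0][0] + B[0][1] = 5 + 2 = 7, A[0][1] + B[1][1] = 1 + 6 = 7, A[0][2] + B[2][1] = 5 + 10 = 15) = 7 (attained at k = 0)
  C[0][2] = min over k of (A[0][0] + B[0][2] = 5 + -3 = 2, A[0][1] + B[1][2] = 1 + 3 = 4, A[0][2] + B[2][2] = 5 + 9 = 14) = 2 (attained at k = 0)
  C[1][0] = min over k of (A[1][0] + B[0][0] = 3 + 10 = 13, A[1][1] + B[1][0] = 10 + 3 = 13, A[1][2] + B[2][0] = 5 + 9 = 14) = 13 (attained at k = 0)
  C[1][1] = min over k of (A[1][0] + B[0][1] = 3 + 2 = 5, A[1][1] + B[1][1] = 10 + 6 = 16, A[1][2] + B[2][1] = 5 + 10 = 15) = 5 (attained at k = 0)
  C[1][2] = min over k of (A[1][0] + B[0][2] = 3 + -3 = 0, A[1][1] + B[1][2] = 10 + 3 = 13, A[1][2] + B[2][2] = 5 + 9 = 14) = 0 (attained at k = 0)
  C[2][0] = min over k of (A[2][0] + B[0][0] = 1 + 10 = 11, A[2][1] + B[1][0] = 10 + 3 = 13, A[2][2] + B[2][0] = -3 + 9 = 6) = 6 (attained at k = 2)
  C[2][1] = min over k of (A[2][0] + B[0][1] = 1 + 2 = 3, A[2][1] + B[1][1] = 10 + 6 = 16, A[2][2] + B[2][1] = -3 + 10 = 7) = 3 (attained at k = 0)
  C[2][2] = min over k of (A[2][0] + B[0][2] = 1 + -3 = -2, A[2][1] + B[1][2] = 10 + 3 = 13, A[2][2] + B[2][2] = -3 + 9 = 6) = -2 (attained at k = 0)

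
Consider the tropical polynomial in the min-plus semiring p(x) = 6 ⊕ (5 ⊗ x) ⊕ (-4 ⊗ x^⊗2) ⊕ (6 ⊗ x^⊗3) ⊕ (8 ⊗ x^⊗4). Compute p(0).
p(0) = -4

A tropical monomial a ⊗ x^⊗i evaluates to a + i · x. Evaluating each term at x = 0:
  Term 0 contributes 6 + 0 · 0 = 6
  Term 1 contributes 5 + 1 · 0 = 5
  Term 2 contributes -4 + 2 · 0 = -4
  Term 3 contributes 6 + 3 · 0 = 6
  Term 4 contributes 8 + 4 · 0 = 8
p(0) = ⊕ of these = min[6, 5, -4, 6, 8] = -4.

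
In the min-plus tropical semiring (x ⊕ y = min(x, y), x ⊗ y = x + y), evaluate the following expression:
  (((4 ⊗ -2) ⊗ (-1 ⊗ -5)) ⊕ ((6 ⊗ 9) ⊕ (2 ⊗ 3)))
(((4 ⊗ -2) ⊗ (-1 ⊗ -5)) ⊕ ((6 ⊗ 9) ⊕ (2 ⊗ 3))) = -4

Expand innermost to outermost. Recall ⊕ takes the minimum of its arguments and ⊗ takes their sum. Working out the expression (((4 ⊗ -2) ⊗ (-1 ⊗ -5)) ⊕ ((6 ⊗ 9) ⊕ (2 ⊗ 3))) gives -4.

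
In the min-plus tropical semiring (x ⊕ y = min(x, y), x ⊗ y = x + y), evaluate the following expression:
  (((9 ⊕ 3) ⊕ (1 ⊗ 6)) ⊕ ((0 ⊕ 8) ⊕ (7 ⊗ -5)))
(((9 ⊕ 3) ⊕ (1 ⊗ 6)) ⊕ ((0 ⊕ 8) ⊕ (7 ⊗ -5))) = 0

Expand innermost to outermost. Recall ⊕ takes the minimum of its arguments and ⊗ takes their sum. Working out the expression (((9 ⊕ 3) ⊕ (1 ⊗ 6)) ⊕ ((0 ⊕ 8) ⊕ (7 ⊗ -5))) gives 0.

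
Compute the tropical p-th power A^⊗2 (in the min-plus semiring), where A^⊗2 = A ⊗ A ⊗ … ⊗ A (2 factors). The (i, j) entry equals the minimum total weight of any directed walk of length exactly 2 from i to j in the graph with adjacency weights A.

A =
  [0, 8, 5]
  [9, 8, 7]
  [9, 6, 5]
A^⊗2 =
  [0, 8, 5]
  [9, 13, 12]
  [9, 11, 10]

Each entry (A^⊗2)_ij equals the minimum over all length-2 walks i = v_0 → v_1 → … → v_2 = j of Σ_t A[v_t][v_{t+1}]. For example, for (i, j) = (0, 2) we minimise over 3 possible intermediate vertex sequences; the minimum is 5, attained along the walk 0 → 0 → 2.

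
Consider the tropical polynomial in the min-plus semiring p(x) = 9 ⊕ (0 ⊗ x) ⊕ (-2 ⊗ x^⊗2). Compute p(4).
p(4) = 4

A tropical monomial a ⊗ x^⊗i evaluates to a + i · x. Evaluating each term at x = 4:
  Term 0 contributes 9 + 0 · 4 = 9
  Term 1 contributes 0 + 1 · 4 = 4
  Term 2 contributes -2 + 2 · 4 = 6
p(4) = ⊕ of these = min[9, 4, 6] = 4.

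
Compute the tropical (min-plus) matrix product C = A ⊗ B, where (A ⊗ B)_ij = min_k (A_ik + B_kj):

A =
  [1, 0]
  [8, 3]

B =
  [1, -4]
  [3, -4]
A ⊗ B =
  [2, -4]
  [6, -1]

Apply the min-plus product entry-by-entry:
  C[0][0] = min over k of (A[0][0] + B[0][0] = 1 + 1 = 2, A[0][1] + B[1][0] = 0 + 3 = 3) = 2 (attained at k = 0)
  C[0][1] = min over k of (A[0][0] + B[0][1] = 1 + -4 = -3, A[0][1] + B[1][1] = 0 + -4 = -4) = -4 (attained at k = 1)
  C[1][0] = min over k of (A[1][0] + B[0][0] = 8 + 1 = 9, A[1][1] + B[1][0] = 3 + 3 = 6) = 6 (attained at k = 1)
  C[1][1] = min over k of (A[1][0] + B[0][1] = 8 + -4 = 4, A[1][1] + B[1][1] = 3 + -4 = -1) = -1 (attained at k = 1)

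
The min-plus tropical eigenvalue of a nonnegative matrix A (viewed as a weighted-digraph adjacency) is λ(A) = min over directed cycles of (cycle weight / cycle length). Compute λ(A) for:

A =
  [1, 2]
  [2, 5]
λ(A) = 1

Enumerate directed cycles and compute their means (weight / length). Sample:
  cycle 0 → 0: weight = 1, length = 1, mean = 1/1 ≈ 1.000
  cycle 1 → 1: weight = 5, length = 1, mean = 5/1 ≈ 5.000
  cycle 0 → 1 → 0: weight = 4, length = 2, mean = 4/2 ≈ 2.000
  cycle 1 → 0 → 1: weight = 4, length = 2, mean = 4/2 ≈ 2.000
Minimum mean = 1.000, attained e.g. along the cycle 0 → 0 with weight 1 and length 1. So λ(A) = 1/1 = 1.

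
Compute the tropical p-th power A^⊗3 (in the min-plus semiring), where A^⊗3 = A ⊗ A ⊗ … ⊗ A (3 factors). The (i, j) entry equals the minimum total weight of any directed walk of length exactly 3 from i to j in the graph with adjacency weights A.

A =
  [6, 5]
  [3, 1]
A^⊗3 =
  [9, 7]
  [5, 3]

Each entry (A^⊗3)_ij equals the minimum over all length-3 walks i = v_0 → v_1 → … → v_3 = j of Σ_t A[v_t][v_{t+1}]. For example, for (i, j) = (0, 1) we minimise over 4 possible intermediate vertex sequences; the minimum is 7, attained along the walk 0 → 1 → 1 → 1.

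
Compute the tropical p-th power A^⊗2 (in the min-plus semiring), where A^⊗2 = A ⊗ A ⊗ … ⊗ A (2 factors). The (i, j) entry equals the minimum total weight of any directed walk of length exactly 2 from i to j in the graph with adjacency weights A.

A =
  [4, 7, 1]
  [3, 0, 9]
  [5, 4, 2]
A^⊗2 =
  [6, 5, 3]
  [3, 0, 4]
  [7, 4, 4]

Each entry (A^⊗2)_ij equals the minimum over all length-2 walks i = v_0 → v_1 → … → v_2 = j of Σ_t A[v_t][v_{t+1}]. For example, for (i, j) = (0, 2) we minimise over 3 possible intermediate vertex sequences; the minimum is 3, attained along the walk 0 → 2 → 2.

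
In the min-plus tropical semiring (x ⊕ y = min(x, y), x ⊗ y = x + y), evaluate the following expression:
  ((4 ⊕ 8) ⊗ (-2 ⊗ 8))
((4 ⊕ 8) ⊗ (-2 ⊗ 8)) = 10

Expand innermost to outermost. Recall ⊕ takes the minimum of its arguments and ⊗ takes their sum. Working out the expression ((4 ⊕ 8) ⊗ (-2 ⊗ 8)) gives 10.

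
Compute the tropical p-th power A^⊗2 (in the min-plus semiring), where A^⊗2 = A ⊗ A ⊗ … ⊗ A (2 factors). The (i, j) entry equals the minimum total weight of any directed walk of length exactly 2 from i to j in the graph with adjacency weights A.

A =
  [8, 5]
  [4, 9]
A^⊗2 =
  [9, 13]
  [12, 9]

Each entry (A^⊗2)_ij equals the minimum over all length-2 walks i = v_0 → v_1 → … → v_2 = j of Σ_t A[v_t][v_{t+1}]. For example, for (i, j) = (0, 1) we minimise over 2 possible intermediate vertex sequences; the minimum is 13, attained along the walk 0 → 0 → 1.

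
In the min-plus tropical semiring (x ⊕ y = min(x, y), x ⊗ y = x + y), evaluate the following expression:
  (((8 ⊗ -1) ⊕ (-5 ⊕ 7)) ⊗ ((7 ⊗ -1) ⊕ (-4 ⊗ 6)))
(((8 ⊗ -1) ⊕ (-5 ⊕ 7)) ⊗ ((7 ⊗ -1) ⊕ (-4 ⊗ 6))) = -3

Expand innermost to outermost. Recall ⊕ takes the minimum of its arguments and ⊗ takes their sum. Working out the expression (((8 ⊗ -1) ⊕ (-5 ⊕ 7)) ⊗ ((7 ⊗ -1) ⊕ (-4 ⊗ 6))) gives -3.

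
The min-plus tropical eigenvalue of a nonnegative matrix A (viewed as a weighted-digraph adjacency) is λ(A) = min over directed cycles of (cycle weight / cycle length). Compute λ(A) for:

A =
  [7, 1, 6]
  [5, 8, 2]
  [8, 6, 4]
λ(A) = 3

Enumerate directed cycles and compute their means (weight / length). Sample:
  cycle 0 → 0: weight = 7, length = 1, mean = 7/1 ≈ 7.000
  cycle 1 → 1: weight = 8, length = 1, mean = 8/1 ≈ 8.000
  cycle 2 → 2: weight = 4, length = 1, mean = 4/1 ≈ 4.000
  cycle 0 → 1 → 0: weight = 6, length = 2, mean = 6/2 ≈ 3.000
  cycle 0 → 2 → 0: weight = 14, length = 2, mean = 14/2 ≈ 7.000
  cycle 1 → 0 → 1: weight = 6, length = 2, mean = 6/2 ≈ 3.000
Minimum mean = 3.000, attained e.g. along the cycle 0 → 1 → 0 with weight 6 and length 2. So λ(A) = 6/2 = 3.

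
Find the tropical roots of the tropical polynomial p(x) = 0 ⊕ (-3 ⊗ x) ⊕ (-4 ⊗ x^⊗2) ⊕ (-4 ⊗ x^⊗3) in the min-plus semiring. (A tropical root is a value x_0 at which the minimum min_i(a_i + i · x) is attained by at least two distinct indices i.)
Roots: {0, 1, 3}

Each tropical root is a break point of the lower envelope of the lines y = a_i + i · x (there are 4 lines, with slopes 0, 1, ..., 3). Only the lines that attain the minimum somewhere contribute to roots; other lines are dominated. Here the surviving (envelope) indices are i = 3, i = 2, i = 1, i = 0.
Intersections between consecutive envelope lines give the roots: for adjacent envelope indices i < j the intersection is x = (a_i − a_j) / (j − i). Reading off the sorted break points: {0, 1, 3}.
Verification: at each break x_0, at least two indices attain the minimum of min_i(a_i + i · x_0).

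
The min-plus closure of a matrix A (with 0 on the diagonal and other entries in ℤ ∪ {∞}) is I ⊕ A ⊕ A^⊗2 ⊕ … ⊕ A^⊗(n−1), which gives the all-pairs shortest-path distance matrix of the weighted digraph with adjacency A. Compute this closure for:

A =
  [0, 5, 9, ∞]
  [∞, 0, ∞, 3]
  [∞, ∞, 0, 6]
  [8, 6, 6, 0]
Closure =
  [0, 5, 9, 8]
  [11, 0, 9, 3]
  [14, 12, 0, 6]
  [8, 6, 6, 0]

This is the Floyd-Warshall all-pairs shortest-path computation. For each intermediate vertex k = 0, 1, …, 3, update dist[i][j] ← min(dist[i][j], dist[i][k] + dist[k][j]). The final matrix gives, for each (i, j), the minimum total weight of any directed path from i to j (possibly empty when i = j).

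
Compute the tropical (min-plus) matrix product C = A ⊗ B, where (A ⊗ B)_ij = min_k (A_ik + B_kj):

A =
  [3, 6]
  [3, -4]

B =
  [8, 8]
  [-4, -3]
A ⊗ B =
  [2, 3]
  [-8, -7]

Apply the min-plus product entry-by-entry:
  C[0][0] = min over k of (A[0][0] + B[0][0] = 3 + 8 = 11, A[0][1] + B[1][0] = 6 + -4 = 2) = 2 (attained at k = 1)
  C[0][1] = min over k of (A[0][0] + B[0][1] = 3 + 8 = 11, A[0][1] + B[1][1] = 6 + -3 = 3) = 3 (attained at k = 1)
  C[1][0] = min over k of (A[1][0] + B[0][0] = 3 + 8 = 11, A[1][1] + B[1][0] = -4 + -4 = -8) = -8 (attained at k = 1)
  C[1][1] = min over k of (A[1][0] + B[0][1] = 3 + 8 = 11, A[1][1] + B[1][1] = -4 + -3 = -7) = -7 (attained at k = 1)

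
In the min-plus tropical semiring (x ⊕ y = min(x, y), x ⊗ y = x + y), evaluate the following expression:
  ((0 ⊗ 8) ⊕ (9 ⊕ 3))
((0 ⊗ 8) ⊕ (9 ⊕ 3)) = 3

Expand innermost to outermost. Recall ⊕ takes the minimum of its arguments and ⊗ takes their sum. Working out the expression ((0 ⊗ 8) ⊕ (9 ⊕ 3)) gives 3.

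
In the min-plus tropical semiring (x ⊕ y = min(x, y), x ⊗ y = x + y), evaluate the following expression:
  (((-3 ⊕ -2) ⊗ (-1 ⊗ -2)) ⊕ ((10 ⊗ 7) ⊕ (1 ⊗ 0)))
(((-3 ⊕ -2) ⊗ (-1 ⊗ -2)) ⊕ ((10 ⊗ 7) ⊕ (1 ⊗ 0))) = -6

Expand innermost to outermost. Recall ⊕ takes the minimum of its arguments and ⊗ takes their sum. Working out the expression (((-3 ⊕ -2) ⊗ (-1 ⊗ -2)) ⊕ ((10 ⊗ 7) ⊕ (1 ⊗ 0))) gives -6.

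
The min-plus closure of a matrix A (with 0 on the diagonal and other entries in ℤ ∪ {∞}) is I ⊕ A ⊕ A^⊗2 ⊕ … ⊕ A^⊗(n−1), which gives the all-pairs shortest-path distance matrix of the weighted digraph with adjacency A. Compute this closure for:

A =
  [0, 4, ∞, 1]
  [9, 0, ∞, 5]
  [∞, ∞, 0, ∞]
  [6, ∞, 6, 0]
Closure =
  [0, 4, 7, 1]
  [9, 0, 11, 5]
  [∞, ∞, 0, ∞]
  [6, 10, 6, 0]

This is the Floyd-Warshall all-pairs shortest-path computation. For each intermediate vertex k = 0, 1, …, 3, update dist[i][j] ← min(dist[i][j], dist[i][k] + dist[k][j]). The final matrix gives, for each (i, j), the minimum total weight of any directed path from i to j (possibly empty when i = j).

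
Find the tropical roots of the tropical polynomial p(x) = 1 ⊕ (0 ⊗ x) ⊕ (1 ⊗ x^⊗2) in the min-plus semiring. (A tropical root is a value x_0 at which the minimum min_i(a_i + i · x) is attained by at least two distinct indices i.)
Roots: {-1, 1}

Each tropical root is a break point of the lower envelope of the lines y = a_i + i · x (there are 3 lines, with slopes 0, 1, ..., 2). Only the lines that attain the minimum somewhere contribute to roots; other lines are dominated. Here the surviving (envelope) indices are i = 2, i = 1, i = 0.
Intersections between consecutive envelope lines give the roots: for adjacent envelope indices i < j the intersection is x = (a_i − a_j) / (j − i). Reading off the sorted break points: {-1, 1}.
Verification: at each break x_0, at least two indices attain the minimum of min_i(a_i + i · x_0).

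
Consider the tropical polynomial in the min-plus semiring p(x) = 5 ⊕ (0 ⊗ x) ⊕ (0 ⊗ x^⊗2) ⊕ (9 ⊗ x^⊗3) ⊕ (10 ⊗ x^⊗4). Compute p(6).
p(6) = 5

A tropical monomial a ⊗ x^⊗i evaluates to a + i · x. Evaluating each term at x = 6:
  Term 0 contributes 5 + 0 · 6 = 5
  Term 1 contributes 0 + 1 · 6 = 6
  Term 2 contributes 0 + 2 · 6 = 12
  Term 3 contributes 9 + 3 · 6 = 27
  Term 4 contributes 10 + 4 · 6 = 34
p(6) = ⊕ of these = min[5, 6, 12, 27, 34] = 5.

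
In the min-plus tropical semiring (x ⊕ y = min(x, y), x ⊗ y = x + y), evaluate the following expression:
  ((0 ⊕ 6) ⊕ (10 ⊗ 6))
((0 ⊕ 6) ⊕ (10 ⊗ 6)) = 0

Expand innermost to outermost. Recall ⊕ takes the minimum of its arguments and ⊗ takes their sum. Working out the expression ((0 ⊕ 6) ⊕ (10 ⊗ 6)) gives 0.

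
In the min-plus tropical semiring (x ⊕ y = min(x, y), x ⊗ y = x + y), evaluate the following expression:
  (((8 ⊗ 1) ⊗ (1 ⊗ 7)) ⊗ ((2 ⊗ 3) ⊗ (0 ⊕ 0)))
(((8 ⊗ 1) ⊗ (1 ⊗ 7)) ⊗ ((2 ⊗ 3) ⊗ (0 ⊕ 0))) = 22

Expand innermost to outermost. Recall ⊕ takes the minimum of its arguments and ⊗ takes their sum. Working out the expression (((8 ⊗ 1) ⊗ (1 ⊗ 7)) ⊗ ((2 ⊗ 3) ⊗ (0 ⊕ 0))) gives 22.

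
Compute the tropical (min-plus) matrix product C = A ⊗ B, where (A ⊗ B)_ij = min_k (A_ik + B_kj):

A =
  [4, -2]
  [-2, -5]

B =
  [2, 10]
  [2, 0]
A ⊗ B =
  [0, -2]
  [-3, -5]

Apply the min-plus product entry-by-entry:
  C[0][0] = min over k of (A[0][0] + B[0][0] = 4 + 2 = 6, A[0][1] + B[1][0] = -2 + 2 = 0) = 0 (attained at k = 1)
  C[0][1] = min over k of (A[0][0] + B[0][1] = 4 + 10 = 14, A[0][1] + B[1][1] = -2 + 0 = -2) = -2 (attained at k = 1)
  C[1][0] = min over k of (A[1][0] + B[0][0] = -2 + 2 = 0, A[1][1] + B[1][0] = -5 + 2 = -3) = -3 (attained at k = 1)
  C[1][1] = min over k of (A[1][0] + B[0][1] = -2 + 10 = 8, A[1][1] + B[1][1] = -5 + 0 = -5) = -5 (attained at k = 1)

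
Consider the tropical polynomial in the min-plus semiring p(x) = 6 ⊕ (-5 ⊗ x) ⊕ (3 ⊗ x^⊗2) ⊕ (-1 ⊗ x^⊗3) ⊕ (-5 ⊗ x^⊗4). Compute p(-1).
p(-1) = -9

A tropical monomial a ⊗ x^⊗i evaluates to a + i · x. Evaluating each term at x = -1:
  Term 0 contributes 6 + 0 · -1 = 6
  Term 1 contributes -5 + 1 · -1 = -6
  Term 2 contributes 3 + 2 · -1 = 1
  Term 3 contributes -1 + 3 · -1 = -4
  Term 4 contributes -5 + 4 · -1 = -9
p(-1) = ⊕ of these = min[6, -6, 1, -4, -9] = -9.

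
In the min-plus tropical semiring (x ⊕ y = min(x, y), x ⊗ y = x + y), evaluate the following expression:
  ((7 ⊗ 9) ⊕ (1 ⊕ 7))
((7 ⊗ 9) ⊕ (1 ⊕ 7)) = 1

Expand innermost to outermost. Recall ⊕ takes the minimum of its arguments and ⊗ takes their sum. Working out the expression ((7 ⊗ 9) ⊕ (1 ⊕ 7)) gives 1.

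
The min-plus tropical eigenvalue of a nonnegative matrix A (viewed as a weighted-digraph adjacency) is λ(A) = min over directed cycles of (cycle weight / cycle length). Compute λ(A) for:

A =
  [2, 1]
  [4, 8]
λ(A) = 2

Enumerate directed cycles and compute their means (weight / length). Sample:
  cycle 0 → 0: weight = 2, length = 1, mean = 2/1 ≈ 2.000
  cycle 1 → 1: weight = 8, length = 1, mean = 8/1 ≈ 8.000
  cycle 0 → 1 → 0: weight = 5, length = 2, mean = 5/2 ≈ 2.500
  cycle 1 → 0 → 1: weight = 5, length = 2, mean = 5/2 ≈ 2.500
Minimum mean = 2.000, attained e.g. along the cycle 0 → 0 with weight 2 and length 1. So λ(A) = 2/1 = 2.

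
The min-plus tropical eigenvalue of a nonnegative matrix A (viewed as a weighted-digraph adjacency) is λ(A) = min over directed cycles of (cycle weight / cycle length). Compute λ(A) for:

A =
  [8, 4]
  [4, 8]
λ(A) = 4

Enumerate directed cycles and compute their means (weight / length). Sample:
  cycle 0 → 0: weight = 8, length = 1, mean = 8/1 ≈ 8.000
  cycle 1 → 1: weight = 8, length = 1, mean = 8/1 ≈ 8.000
  cycle 0 → 1 → 0: weight = 8, length = 2, mean = 8/2 ≈ 4.000
  cycle 1 → 0 → 1: weight = 8, length = 2, mean = 8/2 ≈ 4.000
Minimum mean = 4.000, attained e.g. along the cycle 0 → 1 → 0 with weight 8 and length 2. So λ(A) = 8/2 = 4.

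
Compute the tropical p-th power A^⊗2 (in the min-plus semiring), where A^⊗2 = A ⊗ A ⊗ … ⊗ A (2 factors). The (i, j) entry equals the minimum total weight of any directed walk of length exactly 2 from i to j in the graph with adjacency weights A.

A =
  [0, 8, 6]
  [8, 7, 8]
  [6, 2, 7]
A^⊗2 =
  [0, 8, 6]
  [8, 10, 14]
  [6, 9, 10]

Each entry (A^⊗2)_ij equals the minimum over all length-2 walks i = v_0 → v_1 → … → v_2 = j of Σ_t A[v_t][v_{t+1}]. For example, for (i, j) = (0, 2) we minimise over 3 possible intermediate vertex sequences; the minimum is 6, attained along the walk 0 → 0 → 2.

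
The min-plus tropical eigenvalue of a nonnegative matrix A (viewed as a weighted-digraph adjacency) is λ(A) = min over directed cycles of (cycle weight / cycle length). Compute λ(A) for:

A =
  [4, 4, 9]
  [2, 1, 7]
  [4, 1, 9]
λ(A) = 1

Enumerate directed cycles and compute their means (weight / length). Sample:
  cycle 0 → 0: weight = 4, length = 1, mean = 4/1 ≈ 4.000
  cycle 1 → 1: weight = 1, length = 1, mean = 1/1 ≈ 1.000
  cycle 2 → 2: weight = 9, length = 1, mean = 9/1 ≈ 9.000
  cycle 0 → 1 → 0: weight = 6, length = 2, mean = 6/2 ≈ 3.000
  cycle 0 → 2 → 0: weight = 13, length = 2, mean = 13/2 ≈ 6.500
  cycle 1 → 0 → 1: weight = 6, length = 2, mean = 6/2 ≈ 3.000
Minimum mean = 1.000, attained e.g. along the cycle 1 → 1 with weight 1 and length 1. So λ(A) = 1/1 = 1.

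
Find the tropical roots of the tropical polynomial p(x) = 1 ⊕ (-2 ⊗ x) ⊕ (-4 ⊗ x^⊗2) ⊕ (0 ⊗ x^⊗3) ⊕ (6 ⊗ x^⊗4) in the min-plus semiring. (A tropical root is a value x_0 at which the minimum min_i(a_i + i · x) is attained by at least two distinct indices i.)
Roots: {-6, -4, 2, 3}

Each tropical root is a break point of the lower envelope of the lines y = a_i + i · x (there are 5 lines, with slopes 0, 1, ..., 4). Only the lines that attain the minimum somewhere contribute to roots; other lines are dominated. Here the surviving (envelope) indices are i = 4, i = 3, i = 2, i = 1, i = 0.
Intersections between consecutive envelope lines give the roots: for adjacent envelope indices i < j the intersection is x = (a_i − a_j) / (j − i). Reading off the sorted break points: {-6, -4, 2, 3}.
Verification: at each break x_0, at least two indices attain the minimum of min_i(a_i + i · x_0).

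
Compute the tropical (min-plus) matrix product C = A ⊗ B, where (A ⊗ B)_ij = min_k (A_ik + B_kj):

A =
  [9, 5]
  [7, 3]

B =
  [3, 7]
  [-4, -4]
A ⊗ B =
  [1, 1]
  [-1, -1]

Apply the min-plus product entry-by-entry:
  C[0][0] = min over k of (A[0][0] + B[0][0] = 9 + 3 = 12, A[0][1] + B[1][0] = 5 + -4 = 1) = 1 (attained at k = 1)
  C[0][1] = min over k of (A[0][0] + B[0][1] = 9 + 7 = 16, A[0][1] + B[1][1] = 5 + -4 = 1) = 1 (attained at k = 1)
  C[1][0] = min over k of (A[1][0] + B[0][0] = 7 + 3 = 10, A[1][1] + B[1][0] = 3 + -4 = -1) = -1 (attained at k = 1)
  C[1][1] = min over k of (A[1][0] + B[0][1] = 7 + 7 = 14, A[1][1] + B[1][1] = 3 + -4 = -1) = -1 (attained at k = 1)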